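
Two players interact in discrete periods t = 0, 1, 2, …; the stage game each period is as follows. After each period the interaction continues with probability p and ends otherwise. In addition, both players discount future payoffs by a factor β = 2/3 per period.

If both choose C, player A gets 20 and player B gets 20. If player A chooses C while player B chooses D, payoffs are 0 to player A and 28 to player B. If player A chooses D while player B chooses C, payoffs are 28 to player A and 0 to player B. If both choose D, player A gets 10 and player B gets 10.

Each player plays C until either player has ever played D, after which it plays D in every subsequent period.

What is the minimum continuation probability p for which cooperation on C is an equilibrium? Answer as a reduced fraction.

2/3

Expected continuation weight on next period's payoff is β·p = 2/3·p, which plays the role of the discount factor.
Cooperation requires 2/3·p ≥ (28−20)/(28−10) = 4/9, hence p ≥ 2/3.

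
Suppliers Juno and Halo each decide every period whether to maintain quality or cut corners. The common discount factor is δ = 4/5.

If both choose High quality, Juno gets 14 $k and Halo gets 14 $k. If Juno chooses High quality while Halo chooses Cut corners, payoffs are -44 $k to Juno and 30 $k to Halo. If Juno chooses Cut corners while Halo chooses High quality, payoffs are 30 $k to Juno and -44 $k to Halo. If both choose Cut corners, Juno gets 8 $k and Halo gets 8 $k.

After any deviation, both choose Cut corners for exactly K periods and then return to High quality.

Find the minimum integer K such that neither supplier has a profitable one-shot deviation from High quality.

5

No profitable deviation requires (14−8)(δ+…+δ^K) ≥ 30−14, i.e. δ+…+δ^K ≥ 8/3 ≈ 2.6667.
With δ = 4/5, the partial sums are K=1: 0.8000, K=2: 1.4400, K=3: 1.9520, K=4: 2.3616, K=5: 2.6893.
K = 5 is the first length at which the sum reaches 2.6667.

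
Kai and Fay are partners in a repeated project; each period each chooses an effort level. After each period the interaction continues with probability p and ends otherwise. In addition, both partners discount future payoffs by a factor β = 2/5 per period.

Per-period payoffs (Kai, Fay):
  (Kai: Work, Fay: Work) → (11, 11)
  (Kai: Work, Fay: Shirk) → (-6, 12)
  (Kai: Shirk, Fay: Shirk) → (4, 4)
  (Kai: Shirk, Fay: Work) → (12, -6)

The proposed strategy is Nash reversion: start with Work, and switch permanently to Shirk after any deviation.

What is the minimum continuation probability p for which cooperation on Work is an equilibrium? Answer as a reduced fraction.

With continuation probability p and discount β, the effective per-period discount factor is βp.
Grim-trigger IC: βp ≥ (12−11)/(12−4) = 1/8.
So p ≥ (1/8)/(2/5) = 5/16.

5/16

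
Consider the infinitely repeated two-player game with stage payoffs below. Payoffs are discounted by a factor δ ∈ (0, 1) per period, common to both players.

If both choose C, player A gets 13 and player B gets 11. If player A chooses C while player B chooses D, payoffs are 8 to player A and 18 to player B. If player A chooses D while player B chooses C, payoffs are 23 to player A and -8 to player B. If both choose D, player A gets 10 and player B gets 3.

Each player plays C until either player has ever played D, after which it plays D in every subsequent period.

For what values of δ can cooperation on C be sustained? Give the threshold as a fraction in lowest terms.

For player A: deviation gain 23−13 = 10, per-period punishment loss 13−10 = 3. IC gives δ ≥ 10/13.
For player B: gain 7, loss 8 per period, so δ ≥ 7/15.
The tighter constraint is player A's, so cooperation needs δ ≥ 10/13.

10/13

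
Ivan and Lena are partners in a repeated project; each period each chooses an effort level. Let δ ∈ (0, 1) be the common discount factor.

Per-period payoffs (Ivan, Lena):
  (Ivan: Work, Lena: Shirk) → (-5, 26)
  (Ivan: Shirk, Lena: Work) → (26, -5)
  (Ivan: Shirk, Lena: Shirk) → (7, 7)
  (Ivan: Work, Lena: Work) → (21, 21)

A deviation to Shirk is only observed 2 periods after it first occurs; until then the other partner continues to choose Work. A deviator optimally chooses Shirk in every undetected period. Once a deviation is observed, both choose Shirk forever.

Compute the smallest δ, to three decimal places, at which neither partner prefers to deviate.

0.513

A deviator earns 26 for 2 periods, then 7 forever; cooperating earns 21 forever. Multiplying the IC by (1−δ):
21 ≥ 26(1−δ^2) + 7δ^2, so 19·δ^2 ≥ 5 and δ^2 ≥ 5/19.
δ ≥ (5/19)^(1/2) ≈ 0.513.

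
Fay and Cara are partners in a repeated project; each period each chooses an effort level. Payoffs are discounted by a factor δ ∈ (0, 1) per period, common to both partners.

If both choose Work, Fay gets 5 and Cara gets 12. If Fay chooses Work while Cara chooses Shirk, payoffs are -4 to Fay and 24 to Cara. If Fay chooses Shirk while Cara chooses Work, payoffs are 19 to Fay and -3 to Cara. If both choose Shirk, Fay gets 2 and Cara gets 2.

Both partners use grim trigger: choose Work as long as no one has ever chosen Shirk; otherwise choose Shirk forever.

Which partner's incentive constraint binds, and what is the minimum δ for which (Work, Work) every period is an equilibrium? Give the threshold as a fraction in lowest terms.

Fay; δ ≥ 14/17

Fay's threshold: (19−5)/(19−2) = 14/17.
Cara's threshold: (24−12)/(24−2) = 6/11.
14/17 > 6/11, so Fay binds and δ* = 14/17.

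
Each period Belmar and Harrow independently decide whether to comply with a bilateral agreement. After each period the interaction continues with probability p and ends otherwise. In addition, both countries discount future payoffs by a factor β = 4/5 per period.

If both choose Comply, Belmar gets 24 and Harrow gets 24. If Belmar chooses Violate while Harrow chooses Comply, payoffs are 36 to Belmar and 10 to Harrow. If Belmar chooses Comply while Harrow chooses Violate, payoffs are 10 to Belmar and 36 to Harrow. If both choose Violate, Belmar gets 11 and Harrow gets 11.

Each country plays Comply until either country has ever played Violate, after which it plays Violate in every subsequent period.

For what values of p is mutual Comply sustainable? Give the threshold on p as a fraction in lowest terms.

3/5

Expected continuation weight on next period's payoff is β·p = 4/5·p, which plays the role of the discount factor.
Cooperation requires 4/5·p ≥ (36−24)/(36−11) = 12/25, hence p ≥ 3/5.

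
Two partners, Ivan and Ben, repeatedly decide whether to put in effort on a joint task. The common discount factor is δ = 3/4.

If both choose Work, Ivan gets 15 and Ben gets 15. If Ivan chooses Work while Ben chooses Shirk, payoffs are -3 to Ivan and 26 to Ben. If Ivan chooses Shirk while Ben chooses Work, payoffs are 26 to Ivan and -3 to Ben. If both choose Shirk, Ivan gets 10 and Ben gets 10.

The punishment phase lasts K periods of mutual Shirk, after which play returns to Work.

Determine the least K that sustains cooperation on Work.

IC: δ(1−δ^K)/(1−δ) ≥ (26−15)/(15−10) = 11/5.
With δ = 3/4: need 1 − δ^K ≥ 11/5·(1−3/4)/(3/4), i.e. δ^K ≤ 0.2667.
Since (3/4)^4 = 0.3164 and (3/4)^5 = 0.2373, the smallest such K is 5.

5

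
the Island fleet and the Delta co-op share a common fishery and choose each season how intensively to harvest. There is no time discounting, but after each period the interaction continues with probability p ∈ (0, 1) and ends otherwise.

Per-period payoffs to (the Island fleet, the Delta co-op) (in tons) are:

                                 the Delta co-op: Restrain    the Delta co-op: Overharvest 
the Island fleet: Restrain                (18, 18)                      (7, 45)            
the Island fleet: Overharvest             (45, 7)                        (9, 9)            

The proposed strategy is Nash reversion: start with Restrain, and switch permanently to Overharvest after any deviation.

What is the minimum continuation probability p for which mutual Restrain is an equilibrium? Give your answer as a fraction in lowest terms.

Expected cooperation value is 18 + p·18 + p²·18 + … = 18/(1−p); deviation gives 45 + p·9/(1−p).
18 ≥ 45(1−p) + 9p ⇒ 36p ≥ 27 ⇒ p ≥ 27/36 = 3/4.

3/4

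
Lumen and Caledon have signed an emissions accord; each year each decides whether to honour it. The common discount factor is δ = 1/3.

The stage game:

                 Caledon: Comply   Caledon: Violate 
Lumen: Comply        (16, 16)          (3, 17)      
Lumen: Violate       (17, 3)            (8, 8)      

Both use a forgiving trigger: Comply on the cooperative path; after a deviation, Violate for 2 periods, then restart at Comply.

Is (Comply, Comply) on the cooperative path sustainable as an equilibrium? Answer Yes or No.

Yes

Comparing payoff streams over the 3 periods until play realigns: cooperate → 16(1+δ+…+δ^2); deviate → 17 + 8(δ+…+δ^2).
Cooperation is sustained iff (16−8)(δ+…+δ^2) ≥ 17−16.
δ+…+δ^2 = 1/3·(1−(1/3)^2)/(1−1/3) = 0.4444, and (17−16)/(16−8) = 0.1250.
0.4444 ≥ 0.1250, so cooperation is sustainable.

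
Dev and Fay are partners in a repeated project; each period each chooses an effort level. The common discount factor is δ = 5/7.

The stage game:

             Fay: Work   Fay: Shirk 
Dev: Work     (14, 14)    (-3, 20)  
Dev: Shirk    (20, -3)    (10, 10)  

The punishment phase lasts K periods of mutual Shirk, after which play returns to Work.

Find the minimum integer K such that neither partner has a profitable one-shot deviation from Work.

IC: δ(1−δ^K)/(1−δ) ≥ (20−14)/(14−10) = 3/2.
With δ = 5/7: need 1 − δ^K ≥ 3/2·(1−5/7)/(5/7), i.e. δ^K ≤ 0.4000.
Since (5/7)^2 = 0.5102 and (5/7)^3 = 0.3644, the smallest such K is 3.

3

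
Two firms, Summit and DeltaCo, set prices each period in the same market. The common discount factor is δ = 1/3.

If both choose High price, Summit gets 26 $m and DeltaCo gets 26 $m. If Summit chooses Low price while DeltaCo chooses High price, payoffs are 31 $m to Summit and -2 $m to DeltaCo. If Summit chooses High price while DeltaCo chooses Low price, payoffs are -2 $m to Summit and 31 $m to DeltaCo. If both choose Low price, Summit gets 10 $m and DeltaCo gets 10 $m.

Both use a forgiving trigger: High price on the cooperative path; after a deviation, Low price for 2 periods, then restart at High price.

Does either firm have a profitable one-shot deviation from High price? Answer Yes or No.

No

A one-shot deviation gives 31 now, then 10 for 2 periods, then back to 26.
Gain from deviating: (31−26) today; loss: (26−10) in each of the next 2 periods.
No-deviation condition: (26−10)(δ+…+δ^2) ≥ 31−26, i.e. δ+…+δ^2 ≥ 5/16.
At δ = 1/3: δ+…+δ^2 = 0.4444 ≥ 0.3125.
So cooperation is sustainable.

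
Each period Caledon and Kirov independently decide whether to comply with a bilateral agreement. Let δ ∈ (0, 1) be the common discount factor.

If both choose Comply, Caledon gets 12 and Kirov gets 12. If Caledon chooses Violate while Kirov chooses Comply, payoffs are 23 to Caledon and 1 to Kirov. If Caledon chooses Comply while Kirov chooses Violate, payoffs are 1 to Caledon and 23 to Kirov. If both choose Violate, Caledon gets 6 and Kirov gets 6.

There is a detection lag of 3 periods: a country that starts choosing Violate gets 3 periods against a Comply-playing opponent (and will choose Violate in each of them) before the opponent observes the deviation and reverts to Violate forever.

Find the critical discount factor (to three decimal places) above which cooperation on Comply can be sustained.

A deviator earns 23 for 3 periods, then 6 forever; cooperating earns 12 forever. Multiplying the IC by (1−δ):
12 ≥ 23(1−δ^3) + 6δ^3, so 17·δ^3 ≥ 11 and δ^3 ≥ 11/17.
δ ≥ (11/17)^(1/3) ≈ 0.865.

0.865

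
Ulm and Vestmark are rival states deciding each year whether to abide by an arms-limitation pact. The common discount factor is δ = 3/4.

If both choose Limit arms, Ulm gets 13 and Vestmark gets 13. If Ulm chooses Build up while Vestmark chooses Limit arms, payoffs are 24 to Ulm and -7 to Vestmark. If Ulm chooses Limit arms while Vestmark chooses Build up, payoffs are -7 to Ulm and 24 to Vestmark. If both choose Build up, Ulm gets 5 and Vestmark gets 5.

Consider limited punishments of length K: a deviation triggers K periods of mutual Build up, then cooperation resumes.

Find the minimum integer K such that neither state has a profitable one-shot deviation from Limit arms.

IC: δ(1−δ^K)/(1−δ) ≥ (24−13)/(13−5) = 11/8.
With δ = 3/4: need 1 − δ^K ≥ 11/8·(1−3/4)/(3/4), i.e. δ^K ≤ 0.5417.
Since (3/4)^2 = 0.5625 and (3/4)^3 = 0.4219, the smallest such K is 3.

3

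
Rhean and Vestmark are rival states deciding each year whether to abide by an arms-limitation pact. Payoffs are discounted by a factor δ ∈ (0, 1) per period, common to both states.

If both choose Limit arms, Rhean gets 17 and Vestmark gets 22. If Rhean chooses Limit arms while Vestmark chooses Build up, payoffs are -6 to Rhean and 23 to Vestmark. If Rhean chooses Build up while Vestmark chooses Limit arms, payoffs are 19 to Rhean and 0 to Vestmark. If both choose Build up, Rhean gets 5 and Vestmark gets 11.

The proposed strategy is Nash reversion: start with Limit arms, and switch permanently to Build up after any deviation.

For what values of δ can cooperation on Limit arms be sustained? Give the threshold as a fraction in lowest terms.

1/7

For Rhean: deviation gain 19−17 = 2, per-period punishment loss 17−5 = 12. IC gives δ ≥ 2/14 = 1/7.
For Vestmark: gain 1, loss 11 per period, so δ ≥ 1/12.
The tighter constraint is Rhean's, so cooperation needs δ ≥ 1/7.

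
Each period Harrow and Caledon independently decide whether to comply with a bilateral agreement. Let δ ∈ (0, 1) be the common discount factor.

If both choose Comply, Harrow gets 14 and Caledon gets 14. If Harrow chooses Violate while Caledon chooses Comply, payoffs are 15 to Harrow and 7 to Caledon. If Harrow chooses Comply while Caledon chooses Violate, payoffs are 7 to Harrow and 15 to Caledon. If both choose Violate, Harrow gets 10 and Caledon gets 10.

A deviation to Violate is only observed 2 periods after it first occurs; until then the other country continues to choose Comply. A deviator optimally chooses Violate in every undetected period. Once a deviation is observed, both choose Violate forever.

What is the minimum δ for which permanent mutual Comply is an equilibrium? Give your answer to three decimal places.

0.447

A deviator earns 15 for 2 periods, then 10 forever; cooperating earns 14 forever. Multiplying the IC by (1−δ):
14 ≥ 15(1−δ^2) + 10δ^2, so 5·δ^2 ≥ 1 and δ^2 ≥ 1/5.
δ ≥ (1/5)^(1/2) ≈ 0.447.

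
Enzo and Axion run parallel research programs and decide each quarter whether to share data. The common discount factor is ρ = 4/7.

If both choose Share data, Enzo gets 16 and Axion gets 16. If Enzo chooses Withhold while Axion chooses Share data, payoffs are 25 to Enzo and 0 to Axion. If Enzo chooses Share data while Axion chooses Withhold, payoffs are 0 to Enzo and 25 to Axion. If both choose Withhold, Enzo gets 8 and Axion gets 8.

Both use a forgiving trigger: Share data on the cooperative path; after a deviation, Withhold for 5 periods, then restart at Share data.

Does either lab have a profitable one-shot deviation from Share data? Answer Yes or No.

No

Comparing payoff streams over the 6 periods until play realigns: cooperate → 16(1+ρ+…+ρ^5); deviate → 25 + 8(ρ+…+ρ^5).
Cooperation is sustained iff (16−8)(ρ+…+ρ^5) ≥ 25−16.
ρ+…+ρ^5 = 4/7·(1−(4/7)^5)/(1−4/7) = 1.2521, and (25−16)/(16−8) = 1.1250.
1.2521 ≥ 1.1250, so cooperation is sustainable.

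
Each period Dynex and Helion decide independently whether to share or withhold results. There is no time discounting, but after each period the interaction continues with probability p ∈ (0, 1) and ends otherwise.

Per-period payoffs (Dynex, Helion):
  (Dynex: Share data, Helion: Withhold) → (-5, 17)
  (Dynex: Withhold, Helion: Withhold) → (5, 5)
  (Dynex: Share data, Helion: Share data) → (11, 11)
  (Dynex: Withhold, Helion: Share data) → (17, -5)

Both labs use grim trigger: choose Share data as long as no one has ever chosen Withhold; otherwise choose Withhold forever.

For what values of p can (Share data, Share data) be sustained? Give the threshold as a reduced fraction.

1/2

Expected cooperation value is 11 + p·11 + p²·11 + … = 11/(1−p); deviation gives 17 + p·5/(1−p).
11 ≥ 17(1−p) + 5p ⇒ 12p ≥ 6 ⇒ p ≥ 6/12 = 1/2.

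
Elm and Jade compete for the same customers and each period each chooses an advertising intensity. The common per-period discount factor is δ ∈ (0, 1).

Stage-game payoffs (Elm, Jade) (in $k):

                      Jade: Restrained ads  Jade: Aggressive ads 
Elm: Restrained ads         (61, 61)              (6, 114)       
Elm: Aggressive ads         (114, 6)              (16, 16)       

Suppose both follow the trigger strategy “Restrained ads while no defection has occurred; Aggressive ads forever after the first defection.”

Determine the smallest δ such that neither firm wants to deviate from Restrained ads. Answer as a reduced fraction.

One-period gain from deviating is 114 − 61 = 53. The loss is 61 − 16 = 45 in every subsequent period, with present value 45·δ/(1−δ).
Deviation is unprofitable when 45·δ/(1−δ) ≥ 53, i.e. δ/(1−δ) ≥ 53/45.
Equivalently δ ≥ 53/(53+45) = 53/98.

53/98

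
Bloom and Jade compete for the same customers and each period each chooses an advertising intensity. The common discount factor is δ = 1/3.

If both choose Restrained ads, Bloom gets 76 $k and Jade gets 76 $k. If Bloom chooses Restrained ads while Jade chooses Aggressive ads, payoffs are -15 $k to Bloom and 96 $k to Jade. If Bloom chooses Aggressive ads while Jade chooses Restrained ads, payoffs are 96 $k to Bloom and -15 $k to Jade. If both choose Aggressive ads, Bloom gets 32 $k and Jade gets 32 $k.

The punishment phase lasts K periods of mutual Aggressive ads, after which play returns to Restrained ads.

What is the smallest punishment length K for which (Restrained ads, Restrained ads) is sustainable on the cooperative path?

IC: δ(1−δ^K)/(1−δ) ≥ (96−76)/(76−32) = 5/11.
With δ = 1/3: need 1 − δ^K ≥ 5/11·(1−1/3)/(1/3), i.e. δ^K ≤ 0.0909.
Since (1/3)^2 = 0.1111 and (1/3)^3 = 0.0370, the smallest such K is 3.

3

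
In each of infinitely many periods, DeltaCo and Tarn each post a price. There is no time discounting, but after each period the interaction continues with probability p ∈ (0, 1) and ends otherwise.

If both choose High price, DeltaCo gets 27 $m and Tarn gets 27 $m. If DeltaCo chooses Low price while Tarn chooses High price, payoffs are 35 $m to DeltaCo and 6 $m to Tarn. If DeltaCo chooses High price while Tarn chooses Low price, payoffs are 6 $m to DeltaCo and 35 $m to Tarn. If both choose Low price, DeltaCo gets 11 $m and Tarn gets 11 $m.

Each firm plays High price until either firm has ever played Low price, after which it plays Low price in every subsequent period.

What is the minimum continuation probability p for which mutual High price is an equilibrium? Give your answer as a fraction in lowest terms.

With no time discounting, the continuation probability p plays the role of the discount factor.
Grim-trigger IC: 27/(1−p) ≥ 35 + 11p/(1−p) ⇒ p ≥ (35−27)/(35−11) = 1/3.

1/3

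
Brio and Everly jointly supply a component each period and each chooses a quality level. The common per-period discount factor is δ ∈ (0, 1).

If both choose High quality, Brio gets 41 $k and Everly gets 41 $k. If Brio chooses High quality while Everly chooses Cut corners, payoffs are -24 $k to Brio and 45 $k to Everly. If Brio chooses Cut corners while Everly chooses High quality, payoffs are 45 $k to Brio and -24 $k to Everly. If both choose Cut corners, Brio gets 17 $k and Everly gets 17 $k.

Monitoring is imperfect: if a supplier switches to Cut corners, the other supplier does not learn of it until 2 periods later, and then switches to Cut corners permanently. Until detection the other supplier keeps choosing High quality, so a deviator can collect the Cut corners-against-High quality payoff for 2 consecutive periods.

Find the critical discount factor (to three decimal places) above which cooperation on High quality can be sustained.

A deviator earns 45 for 2 periods, then 17 forever; cooperating earns 41 forever. Multiplying the IC by (1−δ):
41 ≥ 45(1−δ^2) + 17δ^2, so 28·δ^2 ≥ 4 and δ^2 ≥ 1/7.
δ ≥ (1/7)^(1/2) ≈ 0.378.

0.378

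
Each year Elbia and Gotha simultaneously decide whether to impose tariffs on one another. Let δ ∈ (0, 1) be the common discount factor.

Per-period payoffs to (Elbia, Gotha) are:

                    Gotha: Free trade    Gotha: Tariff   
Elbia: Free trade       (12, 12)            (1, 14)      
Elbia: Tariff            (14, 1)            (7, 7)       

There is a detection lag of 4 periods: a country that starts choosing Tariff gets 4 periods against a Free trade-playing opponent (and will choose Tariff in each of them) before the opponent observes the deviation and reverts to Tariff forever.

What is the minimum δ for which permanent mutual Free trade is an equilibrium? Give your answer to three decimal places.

A deviator earns 14 for 4 periods, then 7 forever; cooperating earns 12 forever. Multiplying the IC by (1−δ):
12 ≥ 14(1−δ^4) + 7δ^4, so 7·δ^4 ≥ 2 and δ^4 ≥ 2/7.
δ ≥ (2/7)^(1/4) ≈ 0.731.

0.731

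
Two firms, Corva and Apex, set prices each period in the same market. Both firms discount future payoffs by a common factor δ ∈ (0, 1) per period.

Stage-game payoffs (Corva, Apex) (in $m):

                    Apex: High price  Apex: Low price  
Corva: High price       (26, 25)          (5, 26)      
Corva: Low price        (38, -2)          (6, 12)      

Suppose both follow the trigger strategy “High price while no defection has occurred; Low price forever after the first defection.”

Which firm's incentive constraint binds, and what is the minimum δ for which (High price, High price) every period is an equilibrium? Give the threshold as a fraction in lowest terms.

Corva's threshold: (38−26)/(38−6) = 3/8.
Apex's threshold: (26−25)/(26−12) = 1/14.
3/8 > 1/14, so Corva binds and δ* = 3/8.

Corva; δ ≥ 3/8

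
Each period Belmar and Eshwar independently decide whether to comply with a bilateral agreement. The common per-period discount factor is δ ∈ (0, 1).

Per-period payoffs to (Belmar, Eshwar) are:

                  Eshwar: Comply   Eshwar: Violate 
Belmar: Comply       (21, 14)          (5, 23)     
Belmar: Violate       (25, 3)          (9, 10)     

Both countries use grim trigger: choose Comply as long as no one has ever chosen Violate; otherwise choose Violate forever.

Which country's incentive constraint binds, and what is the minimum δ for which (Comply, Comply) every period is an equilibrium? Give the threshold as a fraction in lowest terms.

Belmar: cooperation gives 21 each period; deviation gives 25 once then 9 forever.
  21/(1−δ) ≥ 25 + 9δ/(1−δ) ⇒ δ ≥ 4/16 = 1/4.
Eshwar: cooperation gives 14 each period; deviation gives 23 once then 10 forever.
  δ ≥ 9/13.
Both must hold, so the binding constraint is Eshwar's: δ ≥ 9/13.

Eshwar; δ ≥ 9/13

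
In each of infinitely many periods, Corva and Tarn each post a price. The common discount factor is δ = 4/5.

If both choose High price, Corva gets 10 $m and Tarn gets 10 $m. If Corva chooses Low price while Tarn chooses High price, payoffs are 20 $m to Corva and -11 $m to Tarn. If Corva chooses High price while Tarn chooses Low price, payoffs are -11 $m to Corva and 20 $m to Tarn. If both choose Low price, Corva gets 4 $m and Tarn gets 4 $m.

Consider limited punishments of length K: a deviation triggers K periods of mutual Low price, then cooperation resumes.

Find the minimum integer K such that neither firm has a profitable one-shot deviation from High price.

3

Need Σ_{k=1}^{K} δ^k ≥ (20−10)/(10−4) = 1.6667 at δ = 4/5.
At K = 2 the sum is 1.4400 < 1.6667; at K = 3 it is 1.9520 ≥ 1.6667.
So the minimum punishment length is K = 3.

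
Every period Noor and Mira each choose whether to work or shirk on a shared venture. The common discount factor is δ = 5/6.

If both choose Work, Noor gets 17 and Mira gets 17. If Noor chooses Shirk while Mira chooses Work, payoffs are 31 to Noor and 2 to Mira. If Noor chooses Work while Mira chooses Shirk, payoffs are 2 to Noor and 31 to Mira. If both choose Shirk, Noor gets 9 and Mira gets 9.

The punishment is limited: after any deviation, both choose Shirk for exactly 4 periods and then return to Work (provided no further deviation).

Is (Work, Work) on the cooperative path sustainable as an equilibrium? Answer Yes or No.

Yes

IC: δ+…+δ^4 ≥ (31−17)/(17−9) = 7/4.
At δ = 5/6: partial sum = 2.5887 ≥ 1.7500. Cooperation sustainable.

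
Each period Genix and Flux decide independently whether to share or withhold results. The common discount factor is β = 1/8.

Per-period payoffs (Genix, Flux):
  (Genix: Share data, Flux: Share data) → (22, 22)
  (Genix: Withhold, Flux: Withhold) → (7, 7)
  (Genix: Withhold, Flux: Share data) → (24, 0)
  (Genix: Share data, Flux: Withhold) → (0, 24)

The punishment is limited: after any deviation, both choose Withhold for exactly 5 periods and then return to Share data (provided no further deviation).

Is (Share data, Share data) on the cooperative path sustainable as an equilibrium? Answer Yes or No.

Yes

A one-shot deviation gives 24 now, then 7 for 5 periods, then back to 22.
Gain from deviating: (24−22) today; loss: (22−7) in each of the next 5 periods.
No-deviation condition: (22−7)(β+…+β^5) ≥ 24−22, i.e. β+…+β^5 ≥ 2/15.
At β = 1/8: β+…+β^5 = 0.1429 ≥ 0.1333.
So cooperation is sustainable.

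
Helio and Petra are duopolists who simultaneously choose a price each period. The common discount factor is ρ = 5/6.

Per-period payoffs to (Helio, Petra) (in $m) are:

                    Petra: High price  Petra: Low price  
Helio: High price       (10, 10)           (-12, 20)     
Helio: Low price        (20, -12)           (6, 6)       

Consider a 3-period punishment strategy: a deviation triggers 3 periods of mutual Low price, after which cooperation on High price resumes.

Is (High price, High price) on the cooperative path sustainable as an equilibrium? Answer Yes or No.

IC: ρ+…+ρ^3 ≥ (20−10)/(10−6) = 5/2.
At ρ = 5/6: partial sum = 2.1065 < 2.5000. Cooperation not sustainable.

No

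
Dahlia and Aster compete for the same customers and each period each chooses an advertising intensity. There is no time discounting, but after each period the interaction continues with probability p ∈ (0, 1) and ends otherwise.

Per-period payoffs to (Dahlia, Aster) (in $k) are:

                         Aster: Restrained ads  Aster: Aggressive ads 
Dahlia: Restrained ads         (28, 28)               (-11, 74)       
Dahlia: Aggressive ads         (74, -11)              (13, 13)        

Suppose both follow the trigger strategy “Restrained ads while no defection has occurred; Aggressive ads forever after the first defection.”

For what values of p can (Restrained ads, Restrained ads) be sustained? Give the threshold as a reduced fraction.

46/61

Expected cooperation value is 28 + p·28 + p²·28 + … = 28/(1−p); deviation gives 74 + p·13/(1−p).
28 ≥ 74(1−p) + 13p ⇒ 61p ≥ 46 ⇒ p ≥ 46/61.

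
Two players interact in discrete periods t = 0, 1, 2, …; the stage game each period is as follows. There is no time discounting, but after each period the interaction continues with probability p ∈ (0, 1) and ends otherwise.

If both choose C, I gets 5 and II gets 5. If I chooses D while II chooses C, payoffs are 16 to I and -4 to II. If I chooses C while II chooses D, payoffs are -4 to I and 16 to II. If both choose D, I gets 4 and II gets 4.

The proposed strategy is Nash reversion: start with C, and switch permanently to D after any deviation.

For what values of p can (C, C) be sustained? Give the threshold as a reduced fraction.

With no time discounting, the continuation probability p plays the role of the discount factor.
Grim-trigger IC: 5/(1−p) ≥ 16 + 4p/(1−p) ⇒ p ≥ (16−5)/(16−4) = 11/12.

11/12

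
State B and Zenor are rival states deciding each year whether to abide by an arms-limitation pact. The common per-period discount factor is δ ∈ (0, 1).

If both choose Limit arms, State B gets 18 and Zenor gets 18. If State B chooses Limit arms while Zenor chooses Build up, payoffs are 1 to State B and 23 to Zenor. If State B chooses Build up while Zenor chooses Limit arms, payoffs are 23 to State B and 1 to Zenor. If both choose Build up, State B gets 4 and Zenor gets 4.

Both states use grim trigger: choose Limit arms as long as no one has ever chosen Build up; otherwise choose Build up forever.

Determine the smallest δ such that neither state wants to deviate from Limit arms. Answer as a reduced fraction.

One-period gain from deviating is 23 − 18 = 5. The loss is 18 − 4 = 14 in every subsequent period, with present value 14·δ/(1−δ).
Deviation is unprofitable when 14·δ/(1−δ) ≥ 5, i.e. δ/(1−δ) ≥ 5/14.
Equivalently δ ≥ 5/(5+14) = 5/19.

5/19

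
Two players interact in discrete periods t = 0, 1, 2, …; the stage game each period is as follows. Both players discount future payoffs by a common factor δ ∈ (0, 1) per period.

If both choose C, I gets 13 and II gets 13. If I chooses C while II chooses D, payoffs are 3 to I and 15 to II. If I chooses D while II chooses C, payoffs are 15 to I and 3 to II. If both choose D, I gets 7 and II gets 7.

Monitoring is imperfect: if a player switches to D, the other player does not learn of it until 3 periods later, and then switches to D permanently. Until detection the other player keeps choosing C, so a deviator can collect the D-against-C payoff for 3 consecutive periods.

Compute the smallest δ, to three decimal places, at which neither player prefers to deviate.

A deviator earns 15 for 3 periods, then 7 forever; cooperating earns 13 forever. Multiplying the IC by (1−δ):
13 ≥ 15(1−δ^3) + 7δ^3, so 8·δ^3 ≥ 2 and δ^3 ≥ 1/4.
δ ≥ (1/4)^(1/3) ≈ 0.630.

0.630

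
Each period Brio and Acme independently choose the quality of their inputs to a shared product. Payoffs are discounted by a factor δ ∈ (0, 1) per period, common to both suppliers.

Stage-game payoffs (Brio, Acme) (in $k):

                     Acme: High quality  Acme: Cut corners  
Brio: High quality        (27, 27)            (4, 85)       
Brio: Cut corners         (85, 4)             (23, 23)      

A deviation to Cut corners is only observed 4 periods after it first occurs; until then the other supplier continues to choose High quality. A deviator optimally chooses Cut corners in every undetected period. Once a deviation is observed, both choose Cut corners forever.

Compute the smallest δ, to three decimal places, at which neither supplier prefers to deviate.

0.983

A deviator earns 85 for 4 periods, then 23 forever; cooperating earns 27 forever. Multiplying the IC by (1−δ):
27 ≥ 85(1−δ^4) + 23δ^4, so 62·δ^4 ≥ 58 and δ^4 ≥ 29/31.
δ ≥ (29/31)^(1/4) ≈ 0.983.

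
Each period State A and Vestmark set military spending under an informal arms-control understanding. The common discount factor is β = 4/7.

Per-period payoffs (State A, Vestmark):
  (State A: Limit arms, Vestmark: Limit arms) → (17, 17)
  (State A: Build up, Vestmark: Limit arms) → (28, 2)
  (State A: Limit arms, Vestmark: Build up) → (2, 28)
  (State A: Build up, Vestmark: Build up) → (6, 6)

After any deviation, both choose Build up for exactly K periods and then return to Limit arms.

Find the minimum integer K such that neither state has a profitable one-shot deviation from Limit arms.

3

Need Σ_{k=1}^{K} β^k ≥ (28−17)/(17−6) = 1.0000 at β = 4/7.
At K = 2 the sum is 0.8980 < 1.0000; at K = 3 it is 1.0845 ≥ 1.0000.
So the minimum punishment length is K = 3.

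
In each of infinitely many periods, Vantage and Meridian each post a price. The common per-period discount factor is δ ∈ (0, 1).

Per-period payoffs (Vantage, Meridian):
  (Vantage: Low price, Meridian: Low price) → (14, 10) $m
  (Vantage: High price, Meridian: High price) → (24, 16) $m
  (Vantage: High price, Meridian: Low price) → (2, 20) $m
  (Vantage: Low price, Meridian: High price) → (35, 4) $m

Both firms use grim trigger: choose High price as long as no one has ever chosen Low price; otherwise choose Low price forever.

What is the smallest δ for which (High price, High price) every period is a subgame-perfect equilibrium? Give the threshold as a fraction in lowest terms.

11/21

For Vantage: deviation gain 35−24 = 11, per-period punishment loss 24−14 = 10. IC gives δ ≥ 11/21.
For Meridian: gain 4, loss 6 per period, so δ ≥ 4/10 = 2/5.
The tighter constraint is Vantage's, so cooperation needs δ ≥ 11/21.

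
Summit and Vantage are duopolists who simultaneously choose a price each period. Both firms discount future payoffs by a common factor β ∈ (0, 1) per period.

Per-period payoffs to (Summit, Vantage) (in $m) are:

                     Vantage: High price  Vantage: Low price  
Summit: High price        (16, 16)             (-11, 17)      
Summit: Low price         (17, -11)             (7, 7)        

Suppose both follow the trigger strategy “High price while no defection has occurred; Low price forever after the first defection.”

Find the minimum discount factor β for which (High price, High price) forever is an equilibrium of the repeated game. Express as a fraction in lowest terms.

1/10

Under grim trigger the critical discount factor is (T−C)/(T−P) with T = 17, C = 16, P = 7.
β* = (17−16)/(17−7) = 1/10.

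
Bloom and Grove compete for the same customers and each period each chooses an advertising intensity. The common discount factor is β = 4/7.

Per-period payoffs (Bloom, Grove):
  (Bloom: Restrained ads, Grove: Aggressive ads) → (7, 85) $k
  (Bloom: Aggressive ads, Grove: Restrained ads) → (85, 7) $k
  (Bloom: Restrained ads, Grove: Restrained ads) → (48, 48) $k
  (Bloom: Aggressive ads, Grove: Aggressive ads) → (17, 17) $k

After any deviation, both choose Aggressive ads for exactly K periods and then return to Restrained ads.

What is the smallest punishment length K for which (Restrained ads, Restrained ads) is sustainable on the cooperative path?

No profitable deviation requires (48−17)(β+…+β^K) ≥ 85−48, i.e. β+…+β^K ≥ 37/31 ≈ 1.1935.
With β = 4/7, the partial sums are K=1: 0.5714, K=2: 0.8980, K=3: 1.0845, K=4: 1.1912, K=5: 1.2521.
K = 5 is the first length at which the sum reaches 1.1935.

5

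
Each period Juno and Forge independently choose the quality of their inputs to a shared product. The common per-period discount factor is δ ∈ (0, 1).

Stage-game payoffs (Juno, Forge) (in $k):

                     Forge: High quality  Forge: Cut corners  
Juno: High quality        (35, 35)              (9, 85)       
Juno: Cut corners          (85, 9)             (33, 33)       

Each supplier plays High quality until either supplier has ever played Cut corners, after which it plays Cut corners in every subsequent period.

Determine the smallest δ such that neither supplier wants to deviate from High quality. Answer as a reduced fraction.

Under grim trigger the critical discount factor is (T−C)/(T−P) with T = 85, C = 35, P = 33.
δ* = (85−35)/(85−33) = 50/52 = 25/26.

25/26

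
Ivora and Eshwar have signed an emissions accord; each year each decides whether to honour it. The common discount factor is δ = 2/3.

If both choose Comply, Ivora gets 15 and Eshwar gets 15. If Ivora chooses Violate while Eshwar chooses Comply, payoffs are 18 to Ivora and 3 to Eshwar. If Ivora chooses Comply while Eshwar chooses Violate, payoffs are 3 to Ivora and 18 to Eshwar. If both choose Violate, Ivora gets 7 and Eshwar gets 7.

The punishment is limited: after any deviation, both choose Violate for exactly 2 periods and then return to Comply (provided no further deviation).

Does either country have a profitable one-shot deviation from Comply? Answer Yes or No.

IC: δ+…+δ^2 ≥ (18−15)/(15−7) = 3/8.
At δ = 2/3: partial sum = 1.1111 ≥ 0.3750. Cooperation sustainable.

No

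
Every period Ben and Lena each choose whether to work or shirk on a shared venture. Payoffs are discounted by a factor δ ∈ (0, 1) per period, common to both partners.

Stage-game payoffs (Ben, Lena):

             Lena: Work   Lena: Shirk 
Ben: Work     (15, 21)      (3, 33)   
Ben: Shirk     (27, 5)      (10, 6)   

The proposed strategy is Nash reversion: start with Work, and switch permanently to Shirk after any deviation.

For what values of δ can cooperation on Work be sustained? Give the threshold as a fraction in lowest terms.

12/17

Ben's threshold: (27−15)/(27−10) = 12/17.
Lena's threshold: (33−21)/(33−6) = 4/9.
12/17 > 4/9, so Ben binds and δ* = 12/17.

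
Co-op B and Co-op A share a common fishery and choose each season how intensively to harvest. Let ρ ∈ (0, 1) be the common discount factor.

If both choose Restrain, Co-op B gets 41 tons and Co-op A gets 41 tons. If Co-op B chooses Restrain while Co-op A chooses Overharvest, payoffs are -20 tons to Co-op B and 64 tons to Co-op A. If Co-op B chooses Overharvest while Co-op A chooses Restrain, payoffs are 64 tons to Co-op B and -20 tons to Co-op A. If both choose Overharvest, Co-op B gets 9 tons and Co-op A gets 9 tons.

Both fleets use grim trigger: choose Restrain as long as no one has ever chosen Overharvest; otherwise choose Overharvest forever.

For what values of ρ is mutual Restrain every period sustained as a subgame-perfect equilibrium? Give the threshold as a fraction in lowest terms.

41/(1−ρ) ≥ 64 + 9ρ/(1−ρ)
41 ≥ 64 − 55ρ
ρ ≥ 23/55.

23/55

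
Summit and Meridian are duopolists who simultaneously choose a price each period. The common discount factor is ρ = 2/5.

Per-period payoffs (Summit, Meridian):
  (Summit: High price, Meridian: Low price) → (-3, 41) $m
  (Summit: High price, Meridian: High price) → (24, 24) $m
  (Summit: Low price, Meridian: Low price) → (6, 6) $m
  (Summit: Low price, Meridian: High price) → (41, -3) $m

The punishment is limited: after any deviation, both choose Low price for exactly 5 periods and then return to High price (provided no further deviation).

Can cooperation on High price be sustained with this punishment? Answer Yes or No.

IC: ρ+…+ρ^5 ≥ (41−24)/(24−6) = 17/18.
At ρ = 2/5: partial sum = 0.6598 < 0.9444. Cooperation not sustainable.

No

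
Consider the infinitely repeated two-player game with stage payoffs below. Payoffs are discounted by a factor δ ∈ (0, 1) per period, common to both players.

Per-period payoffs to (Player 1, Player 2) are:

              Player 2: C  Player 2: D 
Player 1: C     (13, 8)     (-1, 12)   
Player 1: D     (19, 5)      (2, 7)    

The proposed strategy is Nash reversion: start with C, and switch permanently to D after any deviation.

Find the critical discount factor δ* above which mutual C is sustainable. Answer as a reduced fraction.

4/5

Player 1: cooperation gives 13 each period; deviation gives 19 once then 2 forever.
  13/(1−δ) ≥ 19 + 2δ/(1−δ) ⇒ δ ≥ 6/17.
Player 2: cooperation gives 8 each period; deviation gives 12 once then 7 forever.
  δ ≥ 4/5.
Both must hold, so the binding constraint is Player 2's: δ ≥ 4/5.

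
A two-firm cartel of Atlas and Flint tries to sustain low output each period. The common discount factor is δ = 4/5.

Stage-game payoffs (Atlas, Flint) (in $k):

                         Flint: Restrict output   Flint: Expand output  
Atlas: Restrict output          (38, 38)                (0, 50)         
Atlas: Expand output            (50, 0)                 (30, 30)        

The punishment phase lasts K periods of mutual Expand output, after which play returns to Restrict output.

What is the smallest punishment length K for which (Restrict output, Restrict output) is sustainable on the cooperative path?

Need Σ_{k=1}^{K} δ^k ≥ (50−38)/(38−30) = 1.5000 at δ = 4/5.
At K = 2 the sum is 1.4400 < 1.5000; at K = 3 it is 1.9520 ≥ 1.5000.
So the minimum punishment length is K = 3.

3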